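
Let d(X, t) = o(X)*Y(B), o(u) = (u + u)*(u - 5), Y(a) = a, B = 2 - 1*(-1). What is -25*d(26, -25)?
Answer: -81900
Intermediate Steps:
B = 3 (B = 2 + 1 = 3)
o(u) = 2*u*(-5 + u) (o(u) = (2*u)*(-5 + u) = 2*u*(-5 + u))
d(X, t) = 6*X*(-5 + X) (d(X, t) = (2*X*(-5 + X))*3 = 6*X*(-5 + X))
-25*d(26, -25) = -150*26*(-5 + 26) = -150*26*21 = -25*3276 = -81900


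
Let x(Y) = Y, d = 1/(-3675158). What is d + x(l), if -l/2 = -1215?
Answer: 8930633939/3675158 ≈ 2430.0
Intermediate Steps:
d = -1/3675158 ≈ -2.7210e-7
l = 2430 (l = -2*(-1215) = 2430)
d + x(l) = -1/3675158 + 2430 = 8930633939/3675158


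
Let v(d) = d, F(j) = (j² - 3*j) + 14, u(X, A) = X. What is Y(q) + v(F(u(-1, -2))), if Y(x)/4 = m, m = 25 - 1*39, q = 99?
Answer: -38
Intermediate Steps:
F(j) = 14 + j² - 3*j
m = -14 (m = 25 - 39 = -14)
Y(x) = -56 (Y(x) = 4*(-14) = -56)
Y(q) + v(F(u(-1, -2))) = -56 + (14 + (-1)² - 3*(-1)) = -56 + (14 + 1 + 3) = -56 + 18 = -38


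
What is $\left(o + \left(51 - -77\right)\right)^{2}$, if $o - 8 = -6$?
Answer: $16900$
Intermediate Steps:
$o = 2$ ($o = 8 - 6 = 2$)
$\left(o + \left(51 - -77\right)\right)^{2} = \left(2 + \left(51 - -77\right)\right)^{2} = \left(2 + \left(51 + 77\right)\right)^{2} = \left(2 + 128\right)^{2} = 130^{2} = 16900$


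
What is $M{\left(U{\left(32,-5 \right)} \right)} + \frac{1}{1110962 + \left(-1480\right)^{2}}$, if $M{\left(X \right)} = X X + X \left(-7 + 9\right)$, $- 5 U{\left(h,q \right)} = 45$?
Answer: $\frac{207985807}{3301362} \approx 63.0$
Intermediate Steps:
$U{\left(h,q \right)} = -9$ ($U{\left(h,q \right)} = \left(- \frac{1}{5}\right) 45 = -9$)
$M{\left(X \right)} = X^{2} + 2 X$ ($M{\left(X \right)} = X^{2} + X 2 = X^{2} + 2 X$)
$M{\left(U{\left(32,-5 \right)} \right)} + \frac{1}{1110962 + \left(-1480\right)^{2}} = - 9 \left(2 - 9\right) + \frac{1}{1110962 + \left(-1480\right)^{2}} = \left(-9\right) \left(-7\right) + \frac{1}{1110962 + 2190400} = 63 + \frac{1}{3301362} = \frac{207985807}{3301362}$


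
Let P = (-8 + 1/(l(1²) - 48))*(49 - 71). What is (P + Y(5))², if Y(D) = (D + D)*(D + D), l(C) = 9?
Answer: 116337796/1521 ≈ 76488.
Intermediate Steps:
Y(D) = 4*D² (Y(D) = (2*D)*(2*D) = 4*D²)
P = 6886/39 (P = (-8 + 1/(9 - 48))*(49 - 71) = (-8 + 1/(-39))*(-22) = (-8 - 1/39)*(-22) = -313/39*(-22) = 6886/39 ≈ 176.56)
(P + Y(5))² = (6886/39 + 4*5²)² = (6886/39 + 4*25)² = (6886/39 + 100)² = (10786/39)² = 116337796/1521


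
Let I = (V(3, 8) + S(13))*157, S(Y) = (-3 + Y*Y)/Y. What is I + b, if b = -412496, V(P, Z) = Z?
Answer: -5320058/13 ≈ -4.0924e+5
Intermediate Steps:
S(Y) = (-3 + Y**2)/Y
I = 42390/13 (I = (8 + (13 - 3/13))*157 = (8 + 166/13)*157 = (270/13)*157 = 42390/13 ≈ 3260.8)
I + b = 42390/13 - 412496 = -5320058/13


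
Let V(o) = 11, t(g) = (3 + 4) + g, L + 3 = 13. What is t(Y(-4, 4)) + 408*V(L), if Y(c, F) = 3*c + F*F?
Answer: 4499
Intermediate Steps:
Y(c, F) = F² + 3*c (Y(c, F) = 3*c + F² = F² + 3*c)
L = 10 (L = -3 + 13 = 10)
t(g) = 7 + g
t(Y(-4, 4)) + 408*V(L) = (7 + (4² + 3*(-4))) + 408*11 = (7 + (16 - 12)) + 4488 = (7 + 4) + 4488 = 11 + 4488 = 4499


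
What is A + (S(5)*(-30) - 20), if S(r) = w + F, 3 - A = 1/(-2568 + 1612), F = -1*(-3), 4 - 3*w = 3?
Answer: -111851/956 ≈ -117.00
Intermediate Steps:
w = ⅓ (w = 4/3 - ⅓*3 = 4/3 - 1 = ⅓ ≈ 0.33333)
F = 3
A = 2869/956 (A = 3 - 1/(-2568 + 1612) = 3 - 1/(-956) = 3 - 1*(-1/956) = 3 + 1/956 = 2869/956 ≈ 3.0010)
S(r) = 10/3 (S(r) = ⅓ + 3 = 10/3)
A + (S(5)*(-30) - 20) = 2869/956 + ((10/3)*(-30) - 20) = 2869/956 + (-100 - 20) = 2869/956 - 120 = -111851/956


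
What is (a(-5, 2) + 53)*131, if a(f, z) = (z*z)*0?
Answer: 6943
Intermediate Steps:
a(f, z) = 0 (a(f, z) = z²*0 = 0)
(a(-5, 2) + 53)*131 = (0 + 53)*131 = 53*131 = 6943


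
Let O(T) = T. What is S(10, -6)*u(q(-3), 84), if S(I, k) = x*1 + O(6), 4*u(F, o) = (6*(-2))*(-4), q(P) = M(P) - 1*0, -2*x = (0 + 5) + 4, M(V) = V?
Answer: 18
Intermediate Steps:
x = -9/2 (x = -((0 + 5) + 4)/2 = -(5 + 4)/2 = -1/2*9 = -9/2 ≈ -4.5000)
q(P) = P (q(P) = P - 1*0 = P + 0 = P)
u(F, o) = 12 (u(F, o) = ((6*(-2))*(-4))/4 = (-12*(-4))/4 = (1/4)*48 = 12)
S(I, k) = 3/2 (S(I, k) = -9/2*1 + 6 = -9/2 + 6 = 3/2)
S(10, -6)*u(q(-3), 84) = (3/2)*12 = 18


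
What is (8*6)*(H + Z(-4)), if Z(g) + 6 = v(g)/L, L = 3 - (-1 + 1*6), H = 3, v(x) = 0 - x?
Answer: -240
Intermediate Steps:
v(x) = -x
L = -2 (L = 3 - (-1 + 6) = 3 - 1*5 = 3 - 5 = -2)
Z(g) = -6 + g/2 (Z(g) = -6 - g/(-2) = -6 - g*(-1/2) = -6 + g/2)
(8*6)*(H + Z(-4)) = (8*6)*(3 + (-6 + (1/2)*(-4))) = 48*(3 + (-6 - 2)) = 48*(3 - 8) = 48*(-5) = -240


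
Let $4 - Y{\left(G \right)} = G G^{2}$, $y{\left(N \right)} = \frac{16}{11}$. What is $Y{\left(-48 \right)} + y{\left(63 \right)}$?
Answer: $\frac{1216572}{11} \approx 1.106 \cdot 10^{5}$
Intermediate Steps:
$y{\left(N \right)} = \frac{16}{11}$ ($y{\left(N \right)} = 16 \cdot \frac{1}{11} = \frac{16}{11}$)
$Y{\left(G \right)} = 4 - G^{3}$ ($Y{\left(G \right)} = 4 - G G^{2} = 4 - G^{3}$)
$Y{\left(-48 \right)} + y{\left(63 \right)} = \left(4 - \left(-48\right)^{3}\right) + \frac{16}{11} = \left(4 - -110592\right) + \frac{16}{11} = \left(4 + 110592\right) + \frac{16}{11} = 110596 + \frac{16}{11} = \frac{1216572}{11}$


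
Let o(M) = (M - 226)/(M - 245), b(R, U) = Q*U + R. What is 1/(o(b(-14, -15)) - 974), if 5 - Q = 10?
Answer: -184/179051 ≈ -0.0010276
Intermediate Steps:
Q = -5 (Q = 5 - 1*10 = 5 - 10 = -5)
b(R, U) = R - 5*U (b(R, U) = -5*U + R = R - 5*U)
o(M) = (-226 + M)/(-245 + M)
1/(o(b(-14, -15)) - 974) = 1/((-226 + (-14 - 5*(-15)))/(-245 + (-14 - 5*(-15))) - 974) = 1/((-226 + (-14 + 75))/(-245 + (-14 + 75)) - 974) = 1/((-226 + 61)/(-245 + 61) - 974) = 1/(-165/(-184) - 974) = 1/(-1/184*(-165) - 974) = 1/(165/184 - 974) = 1/(-179051/184) = -184/179051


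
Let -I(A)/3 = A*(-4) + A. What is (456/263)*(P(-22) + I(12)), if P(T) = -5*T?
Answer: 99408/263 ≈ 377.98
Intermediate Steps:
I(A) = 9*A (I(A) = -3*(A*(-4) + A) = -3*(-4*A + A) = -(-9)*A = 9*A)
(456/263)*(P(-22) + I(12)) = (456/263)*(-5*(-22) + 9*12) = (456*(1/263))*(110 + 108) = (456/263)*218 = 99408/263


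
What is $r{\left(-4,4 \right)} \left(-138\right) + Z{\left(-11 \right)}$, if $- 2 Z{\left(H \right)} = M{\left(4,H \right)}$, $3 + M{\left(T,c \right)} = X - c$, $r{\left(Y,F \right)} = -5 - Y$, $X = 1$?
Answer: $\frac{267}{2} \approx 133.5$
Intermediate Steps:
$M{\left(T,c \right)} = -2 - c$ ($M{\left(T,c \right)} = -3 - \left(-1 + c\right) = -2 - c$)
$Z{\left(H \right)} = 1 + \frac{H}{2}$ ($Z{\left(H \right)} = - \frac{-2 - H}{2} = 1 + \frac{H}{2}$)
$r{\left(-4,4 \right)} \left(-138\right) + Z{\left(-11 \right)} = \left(-5 - -4\right) \left(-138\right) + \left(1 + \frac{1}{2} \left(-11\right)\right) = \left(-5 + 4\right) \left(-138\right) + \left(1 - \frac{11}{2}\right) = \left(-1\right) \left(-138\right) - \frac{9}{2} = 138 - \frac{9}{2} = \frac{267}{2}$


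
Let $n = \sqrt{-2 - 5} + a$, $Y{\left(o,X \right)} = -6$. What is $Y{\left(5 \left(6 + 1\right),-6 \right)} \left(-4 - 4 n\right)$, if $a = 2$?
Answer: $72 + 24 i \sqrt{7} \approx 72.0 + 63.498 i$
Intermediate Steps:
$n = 2 + i \sqrt{7}$ ($n = \sqrt{-2 - 5} + 2 = \sqrt{-7} + 2 = i \sqrt{7} + 2 = 2 + i \sqrt{7} \approx 2.0 + 2.6458 i$)
$Y{\left(5 \left(6 + 1\right),-6 \right)} \left(-4 - 4 n\right) = - 6 \left(-4 - 4 \left(2 + i \sqrt{7}\right)\right) = - 6 \left(-4 - \left(8 + 4 i \sqrt{7}\right)\right) = - 6 \left(-12 - 4 i \sqrt{7}\right) = 72 + 24 i \sqrt{7}$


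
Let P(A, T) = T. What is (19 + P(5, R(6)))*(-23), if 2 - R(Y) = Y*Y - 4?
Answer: 253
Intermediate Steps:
R(Y) = 6 - Y² (R(Y) = 2 - (Y*Y - 4) = 2 - (Y² - 4) = 2 - (-4 + Y²) = 2 + (4 - Y²) = 6 - Y²)
(19 + P(5, R(6)))*(-23) = (19 + (6 - 1*6²))*(-23) = (19 + (6 - 1*36))*(-23) = (19 + (6 - 36))*(-23) = (19 - 30)*(-23) = -11*(-23) = 253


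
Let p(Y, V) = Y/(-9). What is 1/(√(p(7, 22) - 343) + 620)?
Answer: 2790/1731347 - 3*I*√3094/3462694 ≈ 0.0016115 - 4.8191e-5*I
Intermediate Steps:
p(Y, V) = -Y/9 (p(Y, V) = Y*(-⅑) = -Y/9)
1/(√(p(7, 22) - 343) + 620) = 1/(√(-⅑*7 - 343) + 620) = 1/(√(-7/9 - 343) + 620) = 1/(√(-3094/9) + 620) = 1/(I*√3094/3 + 620) = 1/(620 + I*√3094/3)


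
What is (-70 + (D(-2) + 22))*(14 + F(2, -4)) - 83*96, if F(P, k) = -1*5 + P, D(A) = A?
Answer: -8518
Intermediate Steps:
F(P, k) = -5 + P
(-70 + (D(-2) + 22))*(14 + F(2, -4)) - 83*96 = (-70 + (-2 + 22))*(14 + (-5 + 2)) - 83*96 = (-70 + 20)*(14 - 3) - 7968 = -50*11 - 7968 = -550 - 7968 = -8518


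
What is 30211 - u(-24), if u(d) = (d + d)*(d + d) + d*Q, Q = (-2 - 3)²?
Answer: 28507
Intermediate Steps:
Q = 25 (Q = (-5)² = 25)
u(d) = 4*d² + 25*d (u(d) = (d + d)*(d + d) + d*25 = (2*d)*(2*d) + 25*d = 4*d² + 25*d)
30211 - u(-24) = 30211 - (-24)*(25 + 4*(-24)) = 30211 - (-24)*(25 - 96) = 30211 - (-24)*(-71) = 30211 - 1*1704 = 30211 - 1704 = 28507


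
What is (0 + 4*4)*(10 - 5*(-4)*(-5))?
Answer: -1440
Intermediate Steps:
(0 + 4*4)*(10 - 5*(-4)*(-5)) = (0 + 16)*(10 + 20*(-5)) = 16*(10 - 100) = 16*(-90) = -1440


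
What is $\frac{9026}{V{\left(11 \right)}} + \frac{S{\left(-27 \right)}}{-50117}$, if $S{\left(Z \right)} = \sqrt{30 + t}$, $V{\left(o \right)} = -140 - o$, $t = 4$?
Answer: $- \frac{9026}{151} - \frac{\sqrt{34}}{50117} \approx -59.775$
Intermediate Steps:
$S{\left(Z \right)} = \sqrt{34}$ ($S{\left(Z \right)} = \sqrt{30 + 4} = \sqrt{34}$)
$\frac{9026}{V{\left(11 \right)}} + \frac{S{\left(-27 \right)}}{-50117} = \frac{9026}{-140 - 11} + \frac{\sqrt{34}}{-50117} = \frac{9026}{-140 - 11} + \sqrt{34} \left(- \frac{1}{50117}\right) = \frac{9026}{-151} - \frac{\sqrt{34}}{50117} = 9026 \left(- \frac{1}{151}\right) - \frac{\sqrt{34}}{50117} = - \frac{9026}{151} - \frac{\sqrt{34}}{50117}$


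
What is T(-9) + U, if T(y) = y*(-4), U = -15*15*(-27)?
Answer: 6111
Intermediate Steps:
U = 6075 (U = -225*(-27) = 6075)
T(y) = -4*y
T(-9) + U = -4*(-9) + 6075 = 36 + 6075 = 6111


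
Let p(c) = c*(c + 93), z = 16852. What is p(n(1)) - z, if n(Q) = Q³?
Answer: -16758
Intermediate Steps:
p(c) = c*(93 + c)
p(n(1)) - z = 1³*(93 + 1³) - 1*16852 = 1*(93 + 1) - 16852 = 1*94 - 16852 = 94 - 16852 = -16758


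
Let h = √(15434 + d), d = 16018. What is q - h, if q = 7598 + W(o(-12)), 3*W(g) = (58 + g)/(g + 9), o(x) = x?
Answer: 68336/9 - 2*√7863 ≈ 7415.5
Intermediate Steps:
W(g) = (58 + g)/(3*(9 + g)) (W(g) = ((58 + g)/(g + 9))/3 = ((58 + g)/(9 + g))/3 = (58 + g)/(3*(9 + g)))
h = 2*√7863 (h = √(15434 + 16018) = √31452 = 2*√7863 ≈ 177.35)
q = 68336/9 (q = 7598 + (58 - 12)/(3*(9 - 12)) = 7598 + (⅓)*46/(-3) = 7598 + (⅓)*(-⅓)*46 = 7598 - 46/9 = 68336/9 ≈ 7592.9)
q - h = 68336/9 - 2*√7863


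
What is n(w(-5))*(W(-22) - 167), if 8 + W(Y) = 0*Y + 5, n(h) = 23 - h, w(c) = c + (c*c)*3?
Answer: 7990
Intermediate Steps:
w(c) = c + 3*c² (w(c) = c + c²*3 = c + 3*c²)
W(Y) = -3 (W(Y) = -8 + (0*Y + 5) = -8 + (0 + 5) = -8 + 5 = -3)
n(w(-5))*(W(-22) - 167) = (23 - (-5)*(1 + 3*(-5)))*(-3 - 167) = (23 - (-5)*(1 - 15))*(-170) = (23 - (-5)*(-14))*(-170) = (23 - 1*70)*(-170) = (23 - 70)*(-170) = -47*(-170) = 7990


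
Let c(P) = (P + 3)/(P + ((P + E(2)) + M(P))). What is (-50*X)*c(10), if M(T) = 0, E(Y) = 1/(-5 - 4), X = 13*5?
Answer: -380250/179 ≈ -2124.3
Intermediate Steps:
X = 65
E(Y) = -⅑ (E(Y) = 1/(-9) = -⅑)
c(P) = (3 + P)/(-⅑ + 2*P) (c(P) = (P + 3)/(P + ((P - ⅑) + 0)) = (3 + P)/(P + ((-⅑ + P) + 0)) = (3 + P)/(P + (-⅑ + P)) = (3 + P)/(-⅑ + 2*P))
(-50*X)*c(10) = (-50*65)*(9*(3 + 10)/(-1 + 18*10)) = -29250*13/(-1 + 180) = -29250*13/179 = -3250*117/179 = -380250/179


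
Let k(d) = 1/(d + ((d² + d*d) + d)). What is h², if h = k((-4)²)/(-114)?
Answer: 1/3845984256 ≈ 2.6001e-10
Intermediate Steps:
k(d) = 1/(2*d + 2*d²) (k(d) = 1/(d + ((d² + d²) + d)) = 1/(d + (2*d² + d)) = 1/(d + (d + 2*d²)) = 1/(2*d + 2*d²))
h = -1/62016 (h = (1/(2*((-4)²)*(1 + (-4)²)))/(-114) = ((½)/(16*(1 + 16)))*(-1/114) = ((½)*(1/16)/17)*(-1/114) = ((½)*(1/16)*(1/17))*(-1/114) = (1/544)*(-1/114) = -1/62016 ≈ -1.6125e-5)
h² = (-1/62016)² = 1/3845984256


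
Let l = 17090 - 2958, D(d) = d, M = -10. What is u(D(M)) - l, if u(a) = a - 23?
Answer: -14165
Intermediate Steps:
l = 14132
u(a) = -23 + a
u(D(M)) - l = (-23 - 10) - 1*14132 = -33 - 14132 = -14165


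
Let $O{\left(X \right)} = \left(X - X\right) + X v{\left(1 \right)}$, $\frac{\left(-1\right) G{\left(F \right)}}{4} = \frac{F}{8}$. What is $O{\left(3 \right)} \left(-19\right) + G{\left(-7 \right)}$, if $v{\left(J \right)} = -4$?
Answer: $\frac{463}{2} \approx 231.5$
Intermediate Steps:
$G{\left(F \right)} = - \frac{F}{2}$ ($G{\left(F \right)} = - 4 \frac{F}{8} = - \frac{F}{2}$)
$O{\left(X \right)} = - 4 X$ ($O{\left(X \right)} = \left(X - X\right) + X \left(-4\right) = 0 - 4 X = - 4 X$)
$O{\left(3 \right)} \left(-19\right) + G{\left(-7 \right)} = \left(-4\right) 3 \left(-19\right) - - \frac{7}{2} = \left(-12\right) \left(-19\right) + \frac{7}{2} = 228 + \frac{7}{2} = \frac{463}{2}$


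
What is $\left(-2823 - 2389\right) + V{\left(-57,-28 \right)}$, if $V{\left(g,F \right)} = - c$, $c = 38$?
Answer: $-5250$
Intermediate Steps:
$V{\left(g,F \right)} = -38$ ($V{\left(g,F \right)} = \left(-1\right) 38 = -38$)
$\left(-2823 - 2389\right) + V{\left(-57,-28 \right)} = \left(-2823 - 2389\right) - 38 = -5212 - 38 = -5250$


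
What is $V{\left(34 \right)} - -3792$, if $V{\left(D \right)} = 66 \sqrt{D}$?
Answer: $3792 + 66 \sqrt{34} \approx 4176.8$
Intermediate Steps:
$V{\left(34 \right)} - -3792 = 66 \sqrt{34} - -3792 = 66 \sqrt{34} + 3792 = 3792 + 66 \sqrt{34}$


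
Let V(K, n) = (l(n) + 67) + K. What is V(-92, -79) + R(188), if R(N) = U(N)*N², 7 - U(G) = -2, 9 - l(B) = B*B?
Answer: 311839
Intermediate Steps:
l(B) = 9 - B² (l(B) = 9 - B*B = 9 - B²)
U(G) = 9 (U(G) = 7 - 1*(-2) = 7 + 2 = 9)
V(K, n) = 76 + K - n² (V(K, n) = ((9 - n²) + 67) + K = (76 - n²) + K = 76 + K - n²)
R(N) = 9*N²
V(-92, -79) + R(188) = (76 - 92 - 1*(-79)²) + 9*188² = (76 - 92 - 1*6241) + 9*35344 = (76 - 92 - 6241) + 318096 = -6257 + 318096 = 311839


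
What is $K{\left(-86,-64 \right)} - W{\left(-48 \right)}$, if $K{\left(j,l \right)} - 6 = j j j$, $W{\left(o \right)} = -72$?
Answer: $-635978$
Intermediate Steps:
$K{\left(j,l \right)} = 6 + j^{3}$ ($K{\left(j,l \right)} = 6 + j j j = 6 + j^{2} j = 6 + j^{3}$)
$K{\left(-86,-64 \right)} - W{\left(-48 \right)} = \left(6 + \left(-86\right)^{3}\right) - -72 = \left(6 - 636056\right) + 72 = -636050 + 72 = -635978$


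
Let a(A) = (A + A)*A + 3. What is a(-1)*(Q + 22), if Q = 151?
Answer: 865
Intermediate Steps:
a(A) = 3 + 2*A² (a(A) = (2*A)*A + 3 = 2*A² + 3 = 3 + 2*A²)
a(-1)*(Q + 22) = (3 + 2*(-1)²)*(151 + 22) = (3 + 2*1)*173 = (3 + 2)*173 = 5*173 = 865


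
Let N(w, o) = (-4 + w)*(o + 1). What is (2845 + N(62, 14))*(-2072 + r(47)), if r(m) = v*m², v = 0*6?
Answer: -7697480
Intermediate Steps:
v = 0
r(m) = 0 (r(m) = 0*m² = 0)
N(w, o) = (1 + o)*(-4 + w) (N(w, o) = (-4 + w)*(1 + o) = (1 + o)*(-4 + w))
(2845 + N(62, 14))*(-2072 + r(47)) = (2845 + (-4 + 62 - 4*14 + 14*62))*(-2072 + 0) = (2845 + (-4 + 62 - 56 + 868))*(-2072) = (2845 + 870)*(-2072) = 3715*(-2072) = -7697480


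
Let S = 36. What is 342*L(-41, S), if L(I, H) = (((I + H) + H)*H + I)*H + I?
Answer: 13221378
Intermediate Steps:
L(I, H) = I + H*(I + H*(I + 2*H)) (L(I, H) = (((H + I) + H)*H + I)*H + I = ((I + 2*H)*H + I)*H + I = (H*(I + 2*H) + I)*H + I = (I + H*(I + 2*H))*H + I = H*(I + H*(I + 2*H)) + I = I + H*(I + H*(I + 2*H)))
342*L(-41, S) = 342*(-41 + 2*36**3 + 36*(-41) - 41*36**2) = 342*(-41 + 2*46656 - 1476 - 41*1296) = 342*(-41 + 93312 - 1476 - 53136) = 342*38659 = 13221378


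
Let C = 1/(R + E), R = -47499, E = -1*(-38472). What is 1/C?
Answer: -9027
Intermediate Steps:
E = 38472
C = -1/9027 (C = 1/(-47499 + 38472) = 1/(-9027) = -1/9027 ≈ -0.00011078)
1/C = 1/(-1/9027) = -9027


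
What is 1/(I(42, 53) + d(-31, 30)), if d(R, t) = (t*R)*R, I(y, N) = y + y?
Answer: 1/28914 ≈ 3.4585e-5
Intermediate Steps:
I(y, N) = 2*y
d(R, t) = t*R² (d(R, t) = (R*t)*R = t*R²)
1/(I(42, 53) + d(-31, 30)) = 1/(2*42 + 30*(-31)²) = 1/(84 + 30*961) = 1/(84 + 28830) = 1/28914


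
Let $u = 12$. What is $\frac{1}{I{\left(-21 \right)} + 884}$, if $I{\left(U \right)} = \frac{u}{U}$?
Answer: $\frac{7}{6184} \approx 0.001132$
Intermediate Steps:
$I{\left(U \right)} = \frac{12}{U}$
$\frac{1}{I{\left(-21 \right)} + 884} = \frac{1}{\frac{12}{-21} + 884} = \frac{1}{12 \left(- \frac{1}{21}\right) + 884} = \frac{1}{- \frac{4}{7} + 884} = \frac{1}{\frac{6184}{7}} = \frac{7}{6184}$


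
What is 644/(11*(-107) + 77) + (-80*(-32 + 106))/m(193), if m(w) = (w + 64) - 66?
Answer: -1658751/52525 ≈ -31.580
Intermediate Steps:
m(w) = -2 + w (m(w) = (64 + w) - 66 = -2 + w)
644/(11*(-107) + 77) + (-80*(-32 + 106))/m(193) = 644/(11*(-107) + 77) + (-80*(-32 + 106))/(-2 + 193) = 644/(-1177 + 77) - 80*74/191 = 644/(-1100) - 5920*1/191 = 644*(-1/1100) - 5920/191 = -161/275 - 5920/191 = -1658751/52525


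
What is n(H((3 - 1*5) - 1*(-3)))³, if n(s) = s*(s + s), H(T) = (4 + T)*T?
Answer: 125000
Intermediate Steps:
H(T) = T*(4 + T)
n(s) = 2*s² (n(s) = s*(2*s) = 2*s²)
n(H((3 - 1*5) - 1*(-3)))³ = (2*(((3 - 1*5) - 1*(-3))*(4 + ((3 - 1*5) - 1*(-3))))²)³ = (2*(((3 - 5) + 3)*(4 + ((3 - 5) + 3)))²)³ = (2*((-2 + 3)*(4 + (-2 + 3)))²)³ = (2*(1*(4 + 1))²)³ = (2*(1*5)²)³ = (2*5²)³ = (2*25)³ = 50³ = 125000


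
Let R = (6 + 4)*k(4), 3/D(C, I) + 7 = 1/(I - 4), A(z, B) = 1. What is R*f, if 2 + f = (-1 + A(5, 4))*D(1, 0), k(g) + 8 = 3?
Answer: 100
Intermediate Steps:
k(g) = -5 (k(g) = -8 + 3 = -5)
D(C, I) = 3/(-7 + 1/(-4 + I)) (D(C, I) = 3/(-7 + 1/(I - 4)) = 3/(-7 + 1/(-4 + I)))
R = -50 (R = (6 + 4)*(-5) = 10*(-5) = -50)
f = -2 (f = -2 + (-1 + 1)*(3*(4 - 1*0)/(-29 + 7*0)) = -2 + 0*(3*(4 + 0)/(-29 + 0)) = -2 + 0*(3*4/(-29)) = -2 + 0*(3*(-1/29)*4) = -2 + 0*(-12/29) = -2 + 0 = -2)
R*f = -50*(-2) = 100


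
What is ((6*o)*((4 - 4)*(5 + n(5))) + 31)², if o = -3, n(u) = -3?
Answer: 961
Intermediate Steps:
((6*o)*((4 - 4)*(5 + n(5))) + 31)² = ((6*(-3))*((4 - 4)*(5 - 3)) + 31)² = (-0*2 + 31)² = (-18*0 + 31)² = (0 + 31)² = 31² = 961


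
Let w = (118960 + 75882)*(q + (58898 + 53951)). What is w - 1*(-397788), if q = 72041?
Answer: 36024735168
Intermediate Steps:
w = 36024337380 (w = (118960 + 75882)*(72041 + (58898 + 53951)) = 194842*(72041 + 112849) = 194842*184890 = 36024337380)
w - 1*(-397788) = 36024337380 - 1*(-397788) = 36024337380 + 397788 = 36024735168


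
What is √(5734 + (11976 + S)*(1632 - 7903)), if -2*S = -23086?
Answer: 7*I*√3009835 ≈ 12144.0*I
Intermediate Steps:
S = 11543 (S = -½*(-23086) = 11543)
√(5734 + (11976 + S)*(1632 - 7903)) = √(5734 + (11976 + 11543)*(1632 - 7903)) = √(5734 + 23519*(-6271)) = √(5734 - 147487649) = √(-147481915) = 7*I*√3009835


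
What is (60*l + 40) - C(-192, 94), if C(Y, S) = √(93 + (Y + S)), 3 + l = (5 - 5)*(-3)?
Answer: -140 - I*√5 ≈ -140.0 - 2.2361*I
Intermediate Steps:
l = -3 (l = -3 + (5 - 5)*(-3) = -3 + 0*(-3) = -3 + 0 = -3)
C(Y, S) = √(93 + S + Y) (C(Y, S) = √(93 + (S + Y)) = √(93 + S + Y))
(60*l + 40) - C(-192, 94) = (60*(-3) + 40) - √(93 + 94 - 192) = (-180 + 40) - √(-5) = -140 - I*√5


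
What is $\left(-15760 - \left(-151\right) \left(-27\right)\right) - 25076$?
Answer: $-44913$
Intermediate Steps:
$\left(-15760 - \left(-151\right) \left(-27\right)\right) - 25076 = \left(-15760 - 4077\right) - 25076 = -19837 - 25076 = -44913$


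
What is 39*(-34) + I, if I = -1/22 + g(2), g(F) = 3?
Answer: -29107/22 ≈ -1323.0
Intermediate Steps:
I = 65/22 (I = -1/22 + 3 = 65/22 ≈ 2.9545)
39*(-34) + I = 39*(-34) + 65/22 = -1326 + 65/22 = -29107/22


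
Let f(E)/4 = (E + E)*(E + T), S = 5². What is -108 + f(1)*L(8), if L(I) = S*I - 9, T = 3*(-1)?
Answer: -3164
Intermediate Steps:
T = -3
S = 25
f(E) = 8*E*(-3 + E) (f(E) = 4*((E + E)*(E - 3)) = 4*((2*E)*(-3 + E)) = 4*(2*E*(-3 + E)) = 8*E*(-3 + E))
L(I) = -9 + 25*I (L(I) = 25*I - 9 = -9 + 25*I)
-108 + f(1)*L(8) = -108 + (8*1*(-3 + 1))*(-9 + 25*8) = -108 + (8*1*(-2))*(-9 + 200) = -108 - 16*191 = -108 - 3056 = -3164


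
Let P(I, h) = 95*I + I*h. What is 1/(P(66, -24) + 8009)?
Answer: 1/12695 ≈ 7.8771e-5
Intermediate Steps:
1/(P(66, -24) + 8009) = 1/(66*(95 - 24) + 8009) = 1/(66*71 + 8009) = 1/(4686 + 8009) = 1/12695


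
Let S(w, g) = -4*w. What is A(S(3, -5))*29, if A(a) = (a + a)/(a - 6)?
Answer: 116/3 ≈ 38.667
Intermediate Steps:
A(a) = 2*a/(-6 + a) (A(a) = (2*a)/(-6 + a) = 2*a/(-6 + a))
A(S(3, -5))*29 = (2*(-4*3)/(-6 - 4*3))*29 = (2*(-12)/(-6 - 12))*29 = (2*(-12)/(-18))*29 = (2*(-12)*(-1/18))*29 = (4/3)*29 = 116/3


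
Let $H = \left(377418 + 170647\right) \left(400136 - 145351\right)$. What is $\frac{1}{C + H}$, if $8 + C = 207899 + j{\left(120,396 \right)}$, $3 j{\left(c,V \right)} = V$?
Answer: $\frac{1}{139638949048} \approx 7.1613 \cdot 10^{-12}$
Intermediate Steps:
$H = 139638741025$ ($H = 548065 \cdot 254785 = 139638741025$)
$j{\left(c,V \right)} = \frac{V}{3}$
$C = 208023$ ($C = -8 + \left(207899 + \frac{1}{3} \cdot 396\right) = -8 + \left(207899 + 132\right) = -8 + 208031 = 208023$)
$\frac{1}{C + H} = \frac{1}{208023 + 139638741025} = \frac{1}{139638949048}$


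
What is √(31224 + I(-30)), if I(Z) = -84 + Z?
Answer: √31110 ≈ 176.38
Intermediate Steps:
√(31224 + I(-30)) = √(31224 + (-84 - 30)) = √(31224 - 114) = √31110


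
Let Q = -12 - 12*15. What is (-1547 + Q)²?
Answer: 3024121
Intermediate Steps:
Q = -192 (Q = -12 - 180 = -192)
(-1547 + Q)² = (-1547 - 192)² = (-1739)² = 3024121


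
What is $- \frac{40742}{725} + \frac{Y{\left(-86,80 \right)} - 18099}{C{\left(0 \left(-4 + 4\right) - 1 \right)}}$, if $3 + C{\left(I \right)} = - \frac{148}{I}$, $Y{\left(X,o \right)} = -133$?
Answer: $- \frac{131902}{725} \approx -181.93$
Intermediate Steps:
$C{\left(I \right)} = -3 - \frac{148}{I}$
$- \frac{40742}{725} + \frac{Y{\left(-86,80 \right)} - 18099}{C{\left(0 \left(-4 + 4\right) - 1 \right)}} = - \frac{40742}{725} + \frac{-133 - 18099}{-3 - \frac{148}{0 \left(-4 + 4\right) - 1}} = \left(-40742\right) \frac{1}{725} + \frac{-133 - 18099}{-3 - \frac{148}{0 \cdot 0 - 1}} = - \frac{40742}{725} - \frac{18232}{-3 - \frac{148}{0 - 1}} = - \frac{40742}{725} - \frac{18232}{-3 - \frac{148}{-1}} = - \frac{40742}{725} - \frac{18232}{-3 - -148} = - \frac{40742}{725} - \frac{18232}{-3 + 148} = - \frac{40742}{725} - \frac{18232}{145} = - \frac{131902}{725}$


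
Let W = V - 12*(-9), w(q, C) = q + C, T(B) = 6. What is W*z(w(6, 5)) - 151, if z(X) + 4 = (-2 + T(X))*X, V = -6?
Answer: 3929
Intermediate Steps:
w(q, C) = C + q
z(X) = -4 + 4*X (z(X) = -4 + (-2 + 6)*X = -4 + 4*X)
W = 102 (W = -6 - 12*(-9) = -6 + 108 = 102)
W*z(w(6, 5)) - 151 = 102*(-4 + 4*(5 + 6)) - 151 = 102*(-4 + 4*11) - 151 = 102*(-4 + 44) - 151 = 102*40 - 151 = 4080 - 151 = 3929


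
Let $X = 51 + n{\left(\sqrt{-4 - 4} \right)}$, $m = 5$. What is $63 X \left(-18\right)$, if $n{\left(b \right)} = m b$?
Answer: $-57834 - 11340 i \sqrt{2} \approx -57834.0 - 16037.0 i$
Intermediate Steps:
$n{\left(b \right)} = 5 b$
$X = 51 + 10 i \sqrt{2}$ ($X = 51 + 5 \sqrt{-4 - 4} = 51 + 5 \sqrt{-8} = 51 + 5 \cdot 2 i \sqrt{2} = 51 + 10 i \sqrt{2} \approx 51.0 + 14.142 i$)
$63 X \left(-18\right) = 63 \left(51 + 10 i \sqrt{2}\right) \left(-18\right) = \left(3213 + 630 i \sqrt{2}\right) \left(-18\right) = -57834 - 11340 i \sqrt{2}$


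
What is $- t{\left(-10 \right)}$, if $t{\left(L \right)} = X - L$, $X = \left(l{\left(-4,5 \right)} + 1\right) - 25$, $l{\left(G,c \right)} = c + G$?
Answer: $13$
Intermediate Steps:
$l{\left(G,c \right)} = G + c$
$X = -23$ ($X = \left(\left(-4 + 5\right) + 1\right) - 25 = \left(1 + 1\right) - 25 = 2 - 25 = -23$)
$t{\left(L \right)} = -23 - L$
$- t{\left(-10 \right)} = - (-23 - -10) = - (-23 + 10) = \left(-1\right) \left(-13\right) = 13$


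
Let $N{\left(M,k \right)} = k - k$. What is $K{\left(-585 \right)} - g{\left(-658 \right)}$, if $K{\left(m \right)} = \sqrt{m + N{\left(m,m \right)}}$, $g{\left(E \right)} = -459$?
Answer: $459 + 3 i \sqrt{65} \approx 459.0 + 24.187 i$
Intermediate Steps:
$N{\left(M,k \right)} = 0$
$K{\left(m \right)} = \sqrt{m}$ ($K{\left(m \right)} = \sqrt{m + 0} = \sqrt{m}$)
$K{\left(-585 \right)} - g{\left(-658 \right)} = \sqrt{-585} - -459 = 3 i \sqrt{65} + 459 = 459 + 3 i \sqrt{65}$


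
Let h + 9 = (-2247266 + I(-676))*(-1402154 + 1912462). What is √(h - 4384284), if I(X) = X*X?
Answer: I*√913603693613 ≈ 9.5583e+5*I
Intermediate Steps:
I(X) = X²
h = -913599309329 (h = -9 + (-2247266 + (-676)²)*(-1402154 + 1912462) = -9 + (-2247266 + 456976)*510308 = -9 - 1790290*510308 = -9 - 913599309320 = -913599309329)
√(h - 4384284) = √(-913599309329 - 4384284) = √(-913603693613) = I*√913603693613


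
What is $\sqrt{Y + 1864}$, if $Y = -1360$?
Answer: $6 \sqrt{14} \approx 22.45$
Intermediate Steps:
$\sqrt{Y + 1864} = \sqrt{-1360 + 1864} = \sqrt{504} = 6 \sqrt{14}$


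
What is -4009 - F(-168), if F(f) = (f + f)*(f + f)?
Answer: -116905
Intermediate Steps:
F(f) = 4*f² (F(f) = (2*f)*(2*f) = 4*f²)
-4009 - F(-168) = -4009 - 4*(-168)² = -4009 - 4*28224 = -4009 - 1*112896 = -4009 - 112896 = -116905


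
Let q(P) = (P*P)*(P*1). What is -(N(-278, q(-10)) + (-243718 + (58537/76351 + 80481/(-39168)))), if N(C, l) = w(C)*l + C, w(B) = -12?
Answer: 231263864846581/996838656 ≈ 2.3200e+5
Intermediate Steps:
q(P) = P³ (q(P) = P²*P = P³)
N(C, l) = C - 12*l (N(C, l) = -12*l + C = C - 12*l)
-(N(-278, q(-10)) + (-243718 + (58537/76351 + 80481/(-39168)))) = -((-278 - 12*(-10)³) + (-243718 + (58537/76351 + 80481/(-39168)))) = -((-278 - 12*(-1000)) + (-243718 + (58537*(1/76351) + 80481*(-1/39168)))) = -((-278 + 12000) + (-243718 + (58537/76351 - 26827/13056))) = -(11722 + (-243718 - 1284009205/996838656)) = -(11722 - 242948807572213/996838656) = -1*(-231263864846581/996838656) = 231263864846581/996838656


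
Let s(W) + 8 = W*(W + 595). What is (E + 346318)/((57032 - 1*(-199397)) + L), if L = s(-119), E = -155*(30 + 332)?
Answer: 290208/199777 ≈ 1.4527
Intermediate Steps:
E = -56110 (E = -155*362 = -56110)
s(W) = -8 + W*(595 + W) (s(W) = -8 + W*(W + 595) = -8 + W*(595 + W))
L = -56652 (L = -8 + (-119)² + 595*(-119) = -8 + 14161 - 70805 = -56652)
(E + 346318)/((57032 - 1*(-199397)) + L) = (-56110 + 346318)/((57032 - 1*(-199397)) - 56652) = 290208/((57032 + 199397) - 56652) = 290208/(256429 - 56652) = 290208/199777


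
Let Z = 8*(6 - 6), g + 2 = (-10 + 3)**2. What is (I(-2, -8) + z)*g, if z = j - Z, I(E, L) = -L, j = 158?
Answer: 7802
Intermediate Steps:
g = 47 (g = -2 + (-10 + 3)**2 = -2 + (-7)**2 = -2 + 49 = 47)
Z = 0 (Z = 8*0 = 0)
z = 158 (z = 158 - 1*0 = 158 + 0 = 158)
(I(-2, -8) + z)*g = (-1*(-8) + 158)*47 = (8 + 158)*47 = 166*47 = 7802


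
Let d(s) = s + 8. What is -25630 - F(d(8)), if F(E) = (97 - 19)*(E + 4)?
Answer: -27190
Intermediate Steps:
d(s) = 8 + s
F(E) = 312 + 78*E (F(E) = 78*(4 + E) = 312 + 78*E)
-25630 - F(d(8)) = -25630 - (312 + 78*(8 + 8)) = -25630 - (312 + 78*16) = -25630 - (312 + 1248) = -25630 - 1*1560 = -25630 - 1560 = -27190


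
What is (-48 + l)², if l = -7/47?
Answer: 5121169/2209 ≈ 2318.3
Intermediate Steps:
l = -7/47 (l = -7*1/47 = -7/47 ≈ -0.14894)
(-48 + l)² = (-48 - 7/47)² = (-2263/47)² = 5121169/2209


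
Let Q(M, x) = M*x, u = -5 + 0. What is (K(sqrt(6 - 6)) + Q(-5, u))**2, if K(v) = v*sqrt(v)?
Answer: 625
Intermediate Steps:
u = -5
K(v) = v**(3/2)
(K(sqrt(6 - 6)) + Q(-5, u))**2 = ((sqrt(6 - 6))**(3/2) - 5*(-5))**2 = ((sqrt(0))**(3/2) + 25)**2 = (0**(3/2) + 25)**2 = (0 + 25)**2 = 25**2 = 625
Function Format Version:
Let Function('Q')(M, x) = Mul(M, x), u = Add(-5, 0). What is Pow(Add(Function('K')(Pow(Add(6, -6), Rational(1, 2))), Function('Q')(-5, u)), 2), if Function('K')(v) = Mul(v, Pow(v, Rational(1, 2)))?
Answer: 625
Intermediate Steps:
u = -5
Function('K')(v) = Pow(v, Rational(3, 2))
Pow(Add(Function('K')(Pow(Add(6, -6), Rational(1, 2))), Function('Q')(-5, u)), 2) = Pow(Add(Pow(Pow(Add(6, -6), Rational(1, 2)), Rational(3, 2)), Mul(-5, -5)), 2) = Pow(Add(Pow(Pow(0, Rational(1, 2)), Rational(3, 2)), 25), 2) = Pow(Add(Pow(0, Rational(3, 2)), 25), 2) = Pow(Add(0, 25), 2) = Pow(25, 2) = 625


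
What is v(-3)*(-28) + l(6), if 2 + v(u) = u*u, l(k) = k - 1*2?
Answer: -192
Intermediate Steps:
l(k) = -2 + k (l(k) = k - 2 = -2 + k)
v(u) = -2 + u² (v(u) = -2 + u*u = -2 + u²)
v(-3)*(-28) + l(6) = (-2 + (-3)²)*(-28) + (-2 + 6) = (-2 + 9)*(-28) + 4 = 7*(-28) + 4 = -196 + 4 = -192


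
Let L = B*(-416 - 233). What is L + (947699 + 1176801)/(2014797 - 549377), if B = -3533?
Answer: 168004427732/73271 ≈ 2.2929e+6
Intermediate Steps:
L = 2292917 (L = -3533*(-416 - 233) = -3533*(-649) = 2292917)
L + (947699 + 1176801)/(2014797 - 549377) = 2292917 + (947699 + 1176801)/(2014797 - 549377) = 2292917 + 2124500/1465420 = 2292917 + 2124500*(1/1465420) = 2292917 + 106225/73271 = 168004427732/73271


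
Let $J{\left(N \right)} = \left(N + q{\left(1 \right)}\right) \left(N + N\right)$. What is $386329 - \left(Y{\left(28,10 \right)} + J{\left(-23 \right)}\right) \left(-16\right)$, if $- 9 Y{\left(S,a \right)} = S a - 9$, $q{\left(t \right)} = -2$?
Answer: $\frac{3638225}{9} \approx 4.0425 \cdot 10^{5}$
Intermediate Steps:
$Y{\left(S,a \right)} = 1 - \frac{S a}{9}$ ($Y{\left(S,a \right)} = - \frac{S a - 9}{9} = - \frac{-9 + S a}{9} = 1 - \frac{S a}{9}$)
$J{\left(N \right)} = 2 N \left(-2 + N\right)$ ($J{\left(N \right)} = \left(N - 2\right) \left(N + N\right) = \left(-2 + N\right) 2 N = 2 N \left(-2 + N\right)$)
$386329 - \left(Y{\left(28,10 \right)} + J{\left(-23 \right)}\right) \left(-16\right) = 386329 - \left(\left(1 - \frac{28}{9} \cdot 10\right) + 2 \left(-23\right) \left(-2 - 23\right)\right) \left(-16\right) = 386329 - \left(\left(1 - \frac{280}{9}\right) + 2 \left(-23\right) \left(-25\right)\right) \left(-16\right) = 386329 - \left(- \frac{271}{9} + 1150\right) \left(-16\right) = 386329 - \frac{10079}{9} \left(-16\right) = 386329 - - \frac{161264}{9} = 386329 + \frac{161264}{9} = \frac{3638225}{9}$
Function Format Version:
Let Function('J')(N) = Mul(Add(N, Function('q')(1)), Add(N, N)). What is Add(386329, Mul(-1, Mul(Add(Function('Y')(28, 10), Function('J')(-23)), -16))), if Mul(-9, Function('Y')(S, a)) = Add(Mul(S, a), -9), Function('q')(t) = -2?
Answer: Rational(3638225, 9) ≈ 4.0425e+5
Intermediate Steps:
Function('Y')(S, a) = Add(1, Mul(Rational(-1, 9), S, a)) (Function('Y')(S, a) = Mul(Rational(-1, 9), Add(Mul(S, a), -9)) = Mul(Rational(-1, 9), Add(-9, Mul(S, a))) = Add(1, Mul(Rational(-1, 9), S, a)))
Function('J')(N) = Mul(2, N, Add(-2, N)) (Function('J')(N) = Mul(Add(N, -2), Add(N, N)) = Mul(Add(-2, N), Mul(2, N)) = Mul(2, N, Add(-2, N)))
Add(386329, Mul(-1, Mul(Add(Function('Y')(28, 10), Function('J')(-23)), -16))) = Add(386329, Mul(-1, Mul(Add(Add(1, Mul(Rational(-1, 9), 28, 10)), Mul(2, -23, Add(-2, -23))), -16))) = Add(386329, Mul(-1, Mul(Add(Add(1, Rational(-280, 9)), Mul(2, -23, -25)), -16))) = Add(386329, Mul(-1, Mul(Add(Rational(-271, 9), 1150), -16))) = Add(386329, Mul(-1, Mul(Rational(10079, 9), -16))) = Add(386329, Mul(-1, Rational(-161264, 9))) = Add(386329, Rational(161264, 9)) = Rational(3638225, 9)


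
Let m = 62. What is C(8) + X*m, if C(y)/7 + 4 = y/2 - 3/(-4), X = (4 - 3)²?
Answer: 269/4 ≈ 67.250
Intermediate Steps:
X = 1 (X = 1² = 1)
C(y) = -91/4 + 7*y/2 (C(y) = -28 + 7*(y/2 - 3/(-4)) = -28 + 7*(y*(½) - 3*(-¼)) = -28 + 7*(y/2 + ¾) = -28 + 7*(¾ + y/2) = -28 + (21/4 + 7*y/2) = -91/4 + 7*y/2)
C(8) + X*m = (-91/4 + (7/2)*8) + 1*62 = (-91/4 + 28) + 62 = 21/4 + 62 = 269/4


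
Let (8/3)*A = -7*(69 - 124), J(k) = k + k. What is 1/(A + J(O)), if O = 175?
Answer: 8/3955 ≈ 0.0020228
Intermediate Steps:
J(k) = 2*k
A = 1155/8 (A = 3*(-7*(69 - 124))/8 = 3*(-7*(-55))/8 = (3/8)*385 = 1155/8 ≈ 144.38)
1/(A + J(O)) = 1/(1155/8 + 2*175) = 1/(1155/8 + 350) = 1/(3955/8) = 8/3955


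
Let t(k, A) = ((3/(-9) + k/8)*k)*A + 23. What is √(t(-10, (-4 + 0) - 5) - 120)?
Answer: I*√958/2 ≈ 15.476*I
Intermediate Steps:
t(k, A) = 23 + A*k*(-⅓ + k/8) (t(k, A) = ((3*(-⅑) + k*(⅛))*k)*A + 23 = ((-⅓ + k/8)*k)*A + 23 = (k*(-⅓ + k/8))*A + 23 = A*k*(-⅓ + k/8) + 23 = 23 + A*k*(-⅓ + k/8))
√(t(-10, (-4 + 0) - 5) - 120) = √((23 - ⅓*((-4 + 0) - 5)*(-10) + (⅛)*((-4 + 0) - 5)*(-10)²) - 120) = √((23 - ⅓*(-4 - 5)*(-10) + (⅛)*(-4 - 5)*100) - 120) = √((23 - ⅓*(-9)*(-10) + (⅛)*(-9)*100) - 120) = √((23 - 30 - 225/2) - 120) = √(-239/2 - 120) = √(-479/2) = I*√958/2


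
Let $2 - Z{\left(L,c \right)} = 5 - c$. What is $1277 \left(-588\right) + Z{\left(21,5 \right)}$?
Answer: $-750874$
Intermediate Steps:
$Z{\left(L,c \right)} = -3 + c$ ($Z{\left(L,c \right)} = 2 - \left(5 - c\right) = 2 + \left(-5 + c\right) = -3 + c$)
$1277 \left(-588\right) + Z{\left(21,5 \right)} = 1277 \left(-588\right) + \left(-3 + 5\right) = -750876 + 2 = -750874$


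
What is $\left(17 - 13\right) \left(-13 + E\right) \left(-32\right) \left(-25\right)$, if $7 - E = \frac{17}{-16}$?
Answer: $-15800$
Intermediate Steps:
$E = \frac{129}{16}$ ($E = 7 - \frac{17}{-16} = 7 - 17 \left(- \frac{1}{16}\right) = 7 - - \frac{17}{16} = 7 + \frac{17}{16} = \frac{129}{16} \approx 8.0625$)
$\left(17 - 13\right) \left(-13 + E\right) \left(-32\right) \left(-25\right) = \left(17 - 13\right) \left(-13 + \frac{129}{16}\right) \left(-32\right) \left(-25\right) = 4 \left(- \frac{79}{16}\right) \left(-32\right) \left(-25\right) = \left(- \frac{79}{4}\right) \left(-32\right) \left(-25\right) = 632 \left(-25\right) = -15800$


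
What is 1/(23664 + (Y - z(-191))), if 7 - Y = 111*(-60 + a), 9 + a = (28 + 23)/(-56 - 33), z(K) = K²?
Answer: -89/452778 ≈ -0.00019656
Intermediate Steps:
a = -852/89 (a = -9 + (28 + 23)/(-56 - 33) = -9 + 51/(-89) = -9 + 51*(-1/89) = -9 - 51/89 = -852/89 ≈ -9.5730)
Y = 687935/89 (Y = 7 - 111*(-60 - 852/89) = 7 - 111*(-6192)/89 = 7 - 1*(-687312/89) = 7 + 687312/89 = 687935/89 ≈ 7729.6)
1/(23664 + (Y - z(-191))) = 1/(23664 + (687935/89 - 1*(-191)²)) = 1/(23664 + (687935/89 - 1*36481)) = 1/(23664 + (687935/89 - 36481)) = 1/(23664 - 2558874/89) = 1/(-452778/89) = -89/452778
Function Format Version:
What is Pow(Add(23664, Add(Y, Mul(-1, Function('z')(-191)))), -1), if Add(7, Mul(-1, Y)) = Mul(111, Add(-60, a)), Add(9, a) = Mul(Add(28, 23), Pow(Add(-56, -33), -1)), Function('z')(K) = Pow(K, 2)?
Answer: Rational(-89, 452778) ≈ -0.00019656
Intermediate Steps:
a = Rational(-852, 89) (a = Add(-9, Mul(Add(28, 23), Pow(Add(-56, -33), -1))) = Add(-9, Mul(51, Pow(-89, -1))) = Add(-9, Mul(51, Rational(-1, 89))) = Add(-9, Rational(-51, 89)) = Rational(-852, 89) ≈ -9.5730)
Y = Rational(687935, 89) (Y = Add(7, Mul(-1, Mul(111, Add(-60, Rational(-852, 89))))) = Add(7, Mul(-1, Mul(111, Rational(-6192, 89)))) = Add(7, Mul(-1, Rational(-687312, 89))) = Add(7, Rational(687312, 89)) = Rational(687935, 89) ≈ 7729.6)
Pow(Add(23664, Add(Y, Mul(-1, Function('z')(-191)))), -1) = Pow(Add(23664, Add(Rational(687935, 89), Mul(-1, Pow(-191, 2)))), -1) = Pow(Add(23664, Add(Rational(687935, 89), Mul(-1, 36481))), -1) = Pow(Add(23664, Add(Rational(687935, 89), -36481)), -1) = Pow(Add(23664, Rational(-2558874, 89)), -1) = Pow(Rational(-452778, 89), -1) = Rational(-89, 452778)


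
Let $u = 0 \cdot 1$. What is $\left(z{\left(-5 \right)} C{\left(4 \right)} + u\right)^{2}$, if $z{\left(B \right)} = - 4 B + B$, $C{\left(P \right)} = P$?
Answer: $3600$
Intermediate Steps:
$z{\left(B \right)} = - 3 B$
$u = 0$
$\left(z{\left(-5 \right)} C{\left(4 \right)} + u\right)^{2} = \left(\left(-3\right) \left(-5\right) 4 + 0\right)^{2} = \left(15 \cdot 4 + 0\right)^{2} = \left(60 + 0\right)^{2} = 60^{2} = 3600$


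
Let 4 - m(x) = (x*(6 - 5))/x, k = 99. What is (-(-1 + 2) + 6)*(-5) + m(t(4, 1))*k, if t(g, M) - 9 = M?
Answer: 272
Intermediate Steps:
t(g, M) = 9 + M
m(x) = 3 (m(x) = 4 - x*(6 - 5)/x = 4 - x*1/x = 4 - x/x = 4 - 1*1 = 4 - 1 = 3)
(-(-1 + 2) + 6)*(-5) + m(t(4, 1))*k = (-(-1 + 2) + 6)*(-5) + 3*99 = (-1*1 + 6)*(-5) + 297 = (-1 + 6)*(-5) + 297 = 5*(-5) + 297 = -25 + 297 = 272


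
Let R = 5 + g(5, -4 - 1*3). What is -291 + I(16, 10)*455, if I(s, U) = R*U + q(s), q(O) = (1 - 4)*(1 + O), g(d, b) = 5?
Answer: 22004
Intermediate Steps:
q(O) = -3 - 3*O (q(O) = -3*(1 + O) = -3 - 3*O)
R = 10 (R = 5 + 5 = 10)
I(s, U) = -3 - 3*s + 10*U (I(s, U) = 10*U + (-3 - 3*s) = -3 - 3*s + 10*U)
-291 + I(16, 10)*455 = -291 + (-3 - 3*16 + 10*10)*455 = -291 + (-3 - 48 + 100)*455 = -291 + 49*455 = -291 + 22295 = 22004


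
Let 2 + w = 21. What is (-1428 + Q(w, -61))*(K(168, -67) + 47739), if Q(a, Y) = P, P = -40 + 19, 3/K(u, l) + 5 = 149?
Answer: -1106781459/16 ≈ -6.9174e+7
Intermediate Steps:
w = 19 (w = -2 + 21 = 19)
K(u, l) = 1/48 (K(u, l) = 3/(-5 + 149) = 3/144 = 3*(1/144) = 1/48)
P = -21
Q(a, Y) = -21
(-1428 + Q(w, -61))*(K(168, -67) + 47739) = (-1428 - 21)*(1/48 + 47739) = -1449*2291473/48 = -1106781459/16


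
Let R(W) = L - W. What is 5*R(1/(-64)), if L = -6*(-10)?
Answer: 19205/64 ≈ 300.08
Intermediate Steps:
L = 60
R(W) = 60 - W
5*R(1/(-64)) = 5*(60 - 1/(-64)) = 5*(60 - 1*(-1/64)) = 5*(60 + 1/64) = 5*(3841/64) = 19205/64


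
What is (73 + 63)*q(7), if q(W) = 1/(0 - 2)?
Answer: -68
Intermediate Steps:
q(W) = -½ (q(W) = 1/(-2) = -½)
(73 + 63)*q(7) = (73 + 63)*(-½) = 136*(-½) = -68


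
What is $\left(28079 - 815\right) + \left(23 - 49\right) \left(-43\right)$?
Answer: $28382$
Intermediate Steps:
$\left(28079 - 815\right) + \left(23 - 49\right) \left(-43\right) = 27264 - -1118 = 27264 + 1118 = 28382$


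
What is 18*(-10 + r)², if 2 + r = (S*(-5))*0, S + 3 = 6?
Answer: 2592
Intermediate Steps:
S = 3 (S = -3 + 6 = 3)
r = -2 (r = -2 + (3*(-5))*0 = -2 - 15*0 = -2 + 0 = -2)
18*(-10 + r)² = 18*(-10 - 2)² = 18*(-12)² = 18*144 = 2592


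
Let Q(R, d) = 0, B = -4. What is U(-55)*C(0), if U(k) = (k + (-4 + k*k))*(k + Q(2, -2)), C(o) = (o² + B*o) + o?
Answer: 0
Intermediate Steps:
C(o) = o² - 3*o (C(o) = (o² - 4*o) + o = o² - 3*o)
U(k) = k*(-4 + k + k²) (U(k) = (k + (-4 + k*k))*(k + 0) = (k + (-4 + k²))*k = (-4 + k + k²)*k = k*(-4 + k + k²))
U(-55)*C(0) = (-55*(-4 - 55 + (-55)²))*(0*(-3 + 0)) = (-55*(-4 - 55 + 3025))*(0*(-3)) = -55*2966*0 = -163130*0 = 0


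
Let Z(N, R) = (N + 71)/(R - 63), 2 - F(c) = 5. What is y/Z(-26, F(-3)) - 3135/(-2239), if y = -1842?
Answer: 30260087/11195 ≈ 2703.0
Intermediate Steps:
F(c) = -3 (F(c) = 2 - 1*5 = 2 - 5 = -3)
Z(N, R) = (71 + N)/(-63 + R)
y/Z(-26, F(-3)) - 3135/(-2239) = -1842*(-63 - 3)/(71 - 26) - 3135/(-2239) = -1842/(45/(-66)) - 3135*(-1/2239) = -1842/((-1/66*45)) + 3135/2239 = -1842/(-15/22) + 3135/2239 = -1842*(-22/15) + 3135/2239 = 13508/5 + 3135/2239 = 30260087/11195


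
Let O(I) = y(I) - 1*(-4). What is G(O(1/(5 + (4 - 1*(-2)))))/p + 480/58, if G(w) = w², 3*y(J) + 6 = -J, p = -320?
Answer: 16702535/2021184 ≈ 8.2637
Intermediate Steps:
y(J) = -2 - J/3 (y(J) = -2 + (-J)/3 = -2 - J/3)
O(I) = 2 - I/3 (O(I) = (-2 - I/3) - 1*(-4) = (-2 - I/3) + 4 = 2 - I/3)
G(O(1/(5 + (4 - 1*(-2)))))/p + 480/58 = (2 - 1/(3*(5 + (4 - 1*(-2)))))²/(-320) + 480/58 = (2 - 1/(3*(5 + (4 + 2))))²*(-1/320) + 480*(1/58) = (2 - 1/(3*(5 + 6)))²*(-1/320) + 240/29 = (2 - ⅓/11)²*(-1/320) + 240/29 = (2 - ⅓*1/11)²*(-1/320) + 240/29 = (2 - 1/33)²*(-1/320) + 240/29 = (65/33)²*(-1/320) + 240/29 = (4225/1089)*(-1/320) + 240/29 = -845/69696 + 240/29 = 16702535/2021184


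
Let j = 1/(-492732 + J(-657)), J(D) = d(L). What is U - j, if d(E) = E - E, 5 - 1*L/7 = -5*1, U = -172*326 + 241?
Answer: -27509720291/492732 ≈ -55831.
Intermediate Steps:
U = -55831 (U = -56072 + 241 = -55831)
L = 70 (L = 35 - (-35) = 35 - 7*(-5) = 35 + 35 = 70)
d(E) = 0
J(D) = 0
j = -1/492732 (j = 1/(-492732 + 0) = 1/(-492732) = -1/492732 ≈ -2.0295e-6)
U - j = -55831 - 1*(-1/492732) = -55831 + 1/492732 = -27509720291/492732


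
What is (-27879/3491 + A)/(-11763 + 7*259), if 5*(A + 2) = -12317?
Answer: 21586476/86838625 ≈ 0.24858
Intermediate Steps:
A = -12327/5 (A = -2 + (1/5)*(-12317) = -2 - 12317/5 = -12327/5 ≈ -2465.4)
(-27879/3491 + A)/(-11763 + 7*259) = (-27879/3491 - 12327/5)/(-11763 + 7*259) = (-27879*1/3491 - 12327/5)/(-11763 + 1813) = (-27879/3491 - 12327/5)/(-9950) = -43172952/17455*(-1/9950) = 21586476/86838625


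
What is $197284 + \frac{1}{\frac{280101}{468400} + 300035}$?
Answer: $\frac{27725637213810084}{140536674101} \approx 1.9728 \cdot 10^{5}$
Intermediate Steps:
$197284 + \frac{1}{\frac{280101}{468400} + 300035} = 197284 + \frac{1}{\frac{140536674101}{468400}} = 197284 + \frac{468400}{140536674101} = \frac{27725637213810084}{140536674101}$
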